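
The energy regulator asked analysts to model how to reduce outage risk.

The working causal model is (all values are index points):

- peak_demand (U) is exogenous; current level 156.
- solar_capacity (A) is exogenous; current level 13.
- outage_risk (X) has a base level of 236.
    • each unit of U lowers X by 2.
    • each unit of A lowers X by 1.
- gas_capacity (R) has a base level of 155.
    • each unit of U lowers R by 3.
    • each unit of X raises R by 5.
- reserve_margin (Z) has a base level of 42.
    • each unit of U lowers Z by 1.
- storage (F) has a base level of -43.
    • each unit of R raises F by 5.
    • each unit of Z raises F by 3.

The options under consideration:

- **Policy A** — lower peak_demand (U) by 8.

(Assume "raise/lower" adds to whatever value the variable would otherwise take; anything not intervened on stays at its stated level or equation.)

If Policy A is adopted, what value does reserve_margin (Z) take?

Policy A (U − 8):
  U = 156 − 8 = 148
  Z = 42 − 148 = -106

-106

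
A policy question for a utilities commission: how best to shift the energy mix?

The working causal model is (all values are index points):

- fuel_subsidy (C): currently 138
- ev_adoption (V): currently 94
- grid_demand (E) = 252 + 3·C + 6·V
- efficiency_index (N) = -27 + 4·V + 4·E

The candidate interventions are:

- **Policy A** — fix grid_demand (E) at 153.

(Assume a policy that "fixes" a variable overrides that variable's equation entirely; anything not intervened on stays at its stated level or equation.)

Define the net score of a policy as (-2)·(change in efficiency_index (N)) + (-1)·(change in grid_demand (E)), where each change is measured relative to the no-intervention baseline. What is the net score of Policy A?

Baseline:
  C = 138
  V = 94
  E = 252 + 3·138 + 6·94 = 1230
  N = -27 + 4·94 + 4·1230 = 5269
Policy A (E := 153):
  C = 138
  V = 94
  E = 153
  N = -27 + 4·94 + 4·153 = 961
ΔN = 961 − 5269 = -4308; ΔE = 153 − 1230 = -1077
Score = (-2)·(-4308) + (-1)·(-1077) = 9693

9693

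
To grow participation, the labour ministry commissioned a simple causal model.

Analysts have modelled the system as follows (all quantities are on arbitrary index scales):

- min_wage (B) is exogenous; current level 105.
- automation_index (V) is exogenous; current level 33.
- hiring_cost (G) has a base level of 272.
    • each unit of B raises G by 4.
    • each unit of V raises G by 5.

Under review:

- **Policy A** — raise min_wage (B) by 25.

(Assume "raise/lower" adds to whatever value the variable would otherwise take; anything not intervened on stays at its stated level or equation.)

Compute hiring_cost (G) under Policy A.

957

Policy A (B + 25):
  B = 105 + 25 = 130
  V = 33
  G = 272 + 4·130 + 5·33 = 957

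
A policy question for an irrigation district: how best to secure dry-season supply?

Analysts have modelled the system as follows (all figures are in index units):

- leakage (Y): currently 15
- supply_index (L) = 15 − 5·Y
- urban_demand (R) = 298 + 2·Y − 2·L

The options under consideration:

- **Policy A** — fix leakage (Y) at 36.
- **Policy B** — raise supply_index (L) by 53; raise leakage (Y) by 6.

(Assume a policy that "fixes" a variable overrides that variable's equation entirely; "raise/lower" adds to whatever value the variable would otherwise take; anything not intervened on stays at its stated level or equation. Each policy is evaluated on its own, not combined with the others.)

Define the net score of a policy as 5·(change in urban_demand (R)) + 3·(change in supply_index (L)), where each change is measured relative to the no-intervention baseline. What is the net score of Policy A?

Baseline:
  Y = 15
  L = 15 − 5·15 = -60
  R = 298 + 2·15 − 2·(-60) = 448
Policy A (Y := 36):
  Y = 36
  L = 15 − 5·36 = -165
  R = 298 + 2·36 − 2·(-165) = 700
ΔR = 700 − 448 = 252; ΔL = -165 − (-60) = -105
Score = 5·252 + 3·(-105) = 945

945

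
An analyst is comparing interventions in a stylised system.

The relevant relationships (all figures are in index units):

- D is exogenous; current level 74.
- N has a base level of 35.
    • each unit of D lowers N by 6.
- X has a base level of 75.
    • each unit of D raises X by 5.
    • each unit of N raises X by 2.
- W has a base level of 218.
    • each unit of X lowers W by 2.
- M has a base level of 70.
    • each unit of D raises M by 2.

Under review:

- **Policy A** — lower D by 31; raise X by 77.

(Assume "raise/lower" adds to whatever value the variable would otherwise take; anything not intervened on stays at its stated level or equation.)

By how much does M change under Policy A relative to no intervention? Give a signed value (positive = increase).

Baseline:
  D = 74
  M = 70 + 2·74 = 218
Policy A (D − 31, X + 77):
  D = 74 − 31 = 43
  M = 70 + 2·43 = 156
Change in M: 156 − 218 = -62

-62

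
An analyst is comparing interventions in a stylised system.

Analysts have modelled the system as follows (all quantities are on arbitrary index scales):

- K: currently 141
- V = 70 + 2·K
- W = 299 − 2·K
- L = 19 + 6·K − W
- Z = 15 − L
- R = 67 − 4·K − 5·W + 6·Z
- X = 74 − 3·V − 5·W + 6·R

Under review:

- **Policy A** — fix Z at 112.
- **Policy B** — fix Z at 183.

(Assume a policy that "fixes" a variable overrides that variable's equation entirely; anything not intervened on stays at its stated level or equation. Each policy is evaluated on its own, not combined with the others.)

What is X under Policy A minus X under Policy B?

-2556

Policy A (Z := 112):
  K = 141
  V = 70 + 2·141 = 352
  W = 299 − 2·141 = 17
  L = 19 + 6·141 − 17 = 848
  Z = 112
  R = 67 − 4·141 − 5·17 + 6·112 = 90
  X = 74 − 3·352 − 5·17 + 6·90 = -527
Policy B (Z := 183):
  K = 141
  V = 70 + 2·141 = 352
  W = 299 − 2·141 = 17
  L = 19 + 6·141 − 17 = 848
  Z = 183
  R = 67 − 4·141 − 5·17 + 6·183 = 516
  X = 74 − 3·352 − 5·17 + 6·516 = 2029
X: -527 − 2029 = -2556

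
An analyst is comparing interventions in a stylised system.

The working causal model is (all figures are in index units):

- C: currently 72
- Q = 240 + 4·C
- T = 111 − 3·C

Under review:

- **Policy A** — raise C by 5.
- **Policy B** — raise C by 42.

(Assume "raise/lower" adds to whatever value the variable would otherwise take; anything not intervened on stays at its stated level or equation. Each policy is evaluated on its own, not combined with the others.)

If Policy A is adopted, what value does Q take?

548

Policy A (C + 5):
  C = 72 + 5 = 77
  Q = 240 + 4·77 = 548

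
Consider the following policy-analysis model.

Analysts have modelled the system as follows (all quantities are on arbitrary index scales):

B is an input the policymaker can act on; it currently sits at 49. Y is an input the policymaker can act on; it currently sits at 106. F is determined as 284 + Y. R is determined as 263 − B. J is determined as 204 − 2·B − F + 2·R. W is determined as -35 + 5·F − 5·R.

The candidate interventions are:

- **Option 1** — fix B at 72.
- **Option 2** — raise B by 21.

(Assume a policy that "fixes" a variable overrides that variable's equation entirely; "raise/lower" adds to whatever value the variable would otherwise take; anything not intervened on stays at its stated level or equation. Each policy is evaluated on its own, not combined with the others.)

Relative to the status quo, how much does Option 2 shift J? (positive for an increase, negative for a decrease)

-84

Baseline:
  B = 49
  Y = 106
  F = 284 + 106 = 390
  R = 263 − 49 = 214
  J = 204 − 2·49 − 390 + 2·214 = 144
Option 2 (B + 21):
  B = 49 + 21 = 70
  Y = 106
  F = 284 + 106 = 390
  R = 263 − 70 = 193
  J = 204 − 2·70 − 390 + 2·193 = 60
Change in J: 60 − 144 = -84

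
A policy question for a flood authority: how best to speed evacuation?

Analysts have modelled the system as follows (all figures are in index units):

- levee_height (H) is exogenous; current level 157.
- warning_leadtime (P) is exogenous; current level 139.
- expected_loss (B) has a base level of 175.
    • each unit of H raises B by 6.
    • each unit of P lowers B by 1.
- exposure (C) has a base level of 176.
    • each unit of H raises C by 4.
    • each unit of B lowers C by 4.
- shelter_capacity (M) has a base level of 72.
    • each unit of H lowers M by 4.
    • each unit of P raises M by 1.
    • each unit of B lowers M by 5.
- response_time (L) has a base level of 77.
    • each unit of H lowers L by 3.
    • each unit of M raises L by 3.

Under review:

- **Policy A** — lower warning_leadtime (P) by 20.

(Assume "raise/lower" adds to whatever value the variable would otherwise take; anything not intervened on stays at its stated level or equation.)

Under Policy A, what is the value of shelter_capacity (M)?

-5427

Policy A (P − 20):
  H = 157
  P = 139 − 20 = 119
  B = 175 + 6·157 − 119 = 998
  M = 72 − 4·157 + 119 − 5·998 = -5427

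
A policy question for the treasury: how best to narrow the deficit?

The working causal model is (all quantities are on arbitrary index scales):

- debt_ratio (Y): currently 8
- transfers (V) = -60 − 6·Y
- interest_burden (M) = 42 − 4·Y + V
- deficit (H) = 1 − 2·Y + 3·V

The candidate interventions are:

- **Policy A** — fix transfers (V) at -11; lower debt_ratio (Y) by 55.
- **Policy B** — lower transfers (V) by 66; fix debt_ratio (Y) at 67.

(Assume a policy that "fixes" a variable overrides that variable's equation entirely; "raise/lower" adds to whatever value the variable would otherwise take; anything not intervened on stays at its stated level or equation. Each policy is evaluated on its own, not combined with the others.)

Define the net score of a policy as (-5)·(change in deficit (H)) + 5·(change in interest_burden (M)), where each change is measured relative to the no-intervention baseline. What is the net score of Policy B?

3610

Baseline:
  Y = 8
  V = -60 − 6·8 = -108
  M = 42 − 4·8 + (-108) = -98
  H = 1 − 2·8 + 3·(-108) = -339
Policy B (V − 66, Y := 67):
  Y = 67
  V = -60 − 6·67 (−66 from intervention) = -528
  M = 42 − 4·67 + (-528) = -754
  H = 1 − 2·67 + 3·(-528) = -1717
ΔH = -1717 − (-339) = -1378; ΔM = -754 − (-98) = -656
Score = (-5)·(-1378) + 5·(-656) = 3610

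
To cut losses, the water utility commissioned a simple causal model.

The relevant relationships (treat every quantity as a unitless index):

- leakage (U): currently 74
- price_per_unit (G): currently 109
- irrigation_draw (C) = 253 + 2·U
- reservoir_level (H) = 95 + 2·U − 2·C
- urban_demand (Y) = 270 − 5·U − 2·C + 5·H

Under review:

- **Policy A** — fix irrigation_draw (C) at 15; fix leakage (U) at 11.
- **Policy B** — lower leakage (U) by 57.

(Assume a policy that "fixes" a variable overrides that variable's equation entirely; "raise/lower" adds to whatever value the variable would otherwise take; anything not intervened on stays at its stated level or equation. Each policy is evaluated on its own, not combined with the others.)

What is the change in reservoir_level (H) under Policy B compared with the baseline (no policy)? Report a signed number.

Baseline:
  U = 74
  C = 253 + 2·74 = 401
  H = 95 + 2·74 − 2·401 = -559
Policy B (U − 57):
  U = 74 − 57 = 17
  C = 253 + 2·17 = 287
  H = 95 + 2·17 − 2·287 = -445
Change in H: -445 − (-559) = 114

114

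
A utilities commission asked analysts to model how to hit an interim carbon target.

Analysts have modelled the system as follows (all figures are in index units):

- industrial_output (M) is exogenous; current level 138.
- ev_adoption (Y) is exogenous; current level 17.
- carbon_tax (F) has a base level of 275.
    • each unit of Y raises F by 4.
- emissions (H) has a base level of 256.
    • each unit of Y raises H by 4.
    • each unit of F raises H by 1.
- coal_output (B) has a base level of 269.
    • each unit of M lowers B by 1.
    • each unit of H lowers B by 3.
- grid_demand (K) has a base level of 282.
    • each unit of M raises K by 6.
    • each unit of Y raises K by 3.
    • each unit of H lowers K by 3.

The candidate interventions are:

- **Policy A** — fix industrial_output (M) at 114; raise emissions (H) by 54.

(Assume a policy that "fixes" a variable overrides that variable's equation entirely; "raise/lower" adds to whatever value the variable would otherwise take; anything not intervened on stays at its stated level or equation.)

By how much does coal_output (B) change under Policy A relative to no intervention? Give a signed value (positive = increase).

Baseline:
  M = 138
  Y = 17
  F = 275 + 4·17 = 343
  H = 256 + 4·17 + 343 = 667
  B = 269 − 138 − 3·667 = -1870
Policy A (M := 114, H + 54):
  M = 114
  Y = 17
  F = 275 + 4·17 = 343
  H = 256 + 4·17 + 343 (+54 from intervention) = 721
  B = 269 − 114 − 3·721 = -2008
Change in B: -2008 − (-1870) = -138

-138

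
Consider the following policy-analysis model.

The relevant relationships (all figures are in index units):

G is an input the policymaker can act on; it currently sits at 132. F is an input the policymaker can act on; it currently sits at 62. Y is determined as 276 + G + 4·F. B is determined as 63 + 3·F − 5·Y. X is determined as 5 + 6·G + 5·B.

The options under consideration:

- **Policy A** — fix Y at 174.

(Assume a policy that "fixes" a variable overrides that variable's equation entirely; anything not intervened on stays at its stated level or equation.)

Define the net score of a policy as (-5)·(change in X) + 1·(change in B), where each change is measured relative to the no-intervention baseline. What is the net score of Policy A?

Baseline:
  G = 132
  F = 62
  Y = 276 + 132 + 4·62 = 656
  B = 63 + 3·62 − 5·656 = -3031
  X = 5 + 6·132 + 5·(-3031) = -14358
Policy A (Y := 174):
  G = 132
  F = 62
  Y = 174
  B = 63 + 3·62 − 5·174 = -621
  X = 5 + 6·132 + 5·(-621) = -2308
ΔX = -2308 − (-14358) = 12050; ΔB = -621 − (-3031) = 2410
Score = (-5)·12050 + 1·2410 = -57840

-57840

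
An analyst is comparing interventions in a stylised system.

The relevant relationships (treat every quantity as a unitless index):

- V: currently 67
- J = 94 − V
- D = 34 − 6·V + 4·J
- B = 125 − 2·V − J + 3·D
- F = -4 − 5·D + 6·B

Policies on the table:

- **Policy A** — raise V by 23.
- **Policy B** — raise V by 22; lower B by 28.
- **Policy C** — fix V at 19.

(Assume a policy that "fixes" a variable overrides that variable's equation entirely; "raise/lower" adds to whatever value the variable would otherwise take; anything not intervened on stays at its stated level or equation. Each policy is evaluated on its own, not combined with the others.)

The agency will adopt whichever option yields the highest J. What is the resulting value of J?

Policy A (V + 23):
  V = 67 + 23 = 90
  J = 94 − 90 = 4
Policy B (V + 22, B − 28):
  V = 67 + 22 = 89
  J = 94 − 89 = 5
Policy C (V := 19):
  V = 19
  J = 94 − 19 = 75
Comparing — Policy A: J=4, Policy B: J=5, Policy C: J=75. Highest is 75 (Policy C).

75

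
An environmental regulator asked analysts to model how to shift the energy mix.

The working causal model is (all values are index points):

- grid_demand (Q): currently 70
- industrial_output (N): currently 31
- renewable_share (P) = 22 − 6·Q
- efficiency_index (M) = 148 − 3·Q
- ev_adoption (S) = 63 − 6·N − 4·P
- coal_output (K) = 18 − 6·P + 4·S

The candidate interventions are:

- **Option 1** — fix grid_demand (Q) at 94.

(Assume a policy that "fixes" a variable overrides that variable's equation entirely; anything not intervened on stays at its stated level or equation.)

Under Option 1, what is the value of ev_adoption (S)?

2045

Option 1 (Q := 94):
  Q = 94
  N = 31
  P = 22 − 6·94 = -542
  S = 63 − 6·31 − 4·(-542) = 2045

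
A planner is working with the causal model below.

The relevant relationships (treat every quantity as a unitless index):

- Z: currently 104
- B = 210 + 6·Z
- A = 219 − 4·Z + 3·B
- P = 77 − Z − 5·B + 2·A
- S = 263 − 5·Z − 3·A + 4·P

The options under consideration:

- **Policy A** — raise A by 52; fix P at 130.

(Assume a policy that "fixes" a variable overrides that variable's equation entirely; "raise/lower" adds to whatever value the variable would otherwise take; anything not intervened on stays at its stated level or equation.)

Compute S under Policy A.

Policy A (A + 52, P := 130):
  Z = 104
  B = 210 + 6·104 = 834
  A = 219 − 4·104 + 3·834 (+52 from intervention) = 2357
  P = 130
  S = 263 − 5·104 − 3·2357 + 4·130 = -6808

-6808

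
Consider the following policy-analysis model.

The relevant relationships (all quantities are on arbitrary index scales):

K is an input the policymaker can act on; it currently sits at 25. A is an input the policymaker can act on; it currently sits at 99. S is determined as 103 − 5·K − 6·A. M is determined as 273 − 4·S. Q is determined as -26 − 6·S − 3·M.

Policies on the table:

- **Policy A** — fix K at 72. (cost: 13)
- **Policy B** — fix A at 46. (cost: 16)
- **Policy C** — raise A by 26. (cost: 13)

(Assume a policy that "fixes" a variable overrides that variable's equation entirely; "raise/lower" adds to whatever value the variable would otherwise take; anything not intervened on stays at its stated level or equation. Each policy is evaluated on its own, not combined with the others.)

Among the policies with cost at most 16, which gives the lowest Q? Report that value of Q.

Policy A (K := 72):
  K = 72
  A = 99
  S = 103 − 5·72 − 6·99 = -851
  M = 273 − 4·(-851) = 3677
  Q = -26 − 6·(-851) − 3·3677 = -5951
Policy B (A := 46):
  K = 25
  A = 46
  S = 103 − 5·25 − 6·46 = -298
  M = 273 − 4·(-298) = 1465
  Q = -26 − 6·(-298) − 3·1465 = -2633
Policy C (A + 26):
  K = 25
  A = 99 + 26 = 125
  S = 103 − 5·25 − 6·125 = -772
  M = 273 − 4·(-772) = 3361
  Q = -26 − 6·(-772) − 3·3361 = -5477
Comparing — Policy A: Q=-5951, Policy B: Q=-2633, Policy C: Q=-5477. Lowest is -5951 (Policy A).

-5951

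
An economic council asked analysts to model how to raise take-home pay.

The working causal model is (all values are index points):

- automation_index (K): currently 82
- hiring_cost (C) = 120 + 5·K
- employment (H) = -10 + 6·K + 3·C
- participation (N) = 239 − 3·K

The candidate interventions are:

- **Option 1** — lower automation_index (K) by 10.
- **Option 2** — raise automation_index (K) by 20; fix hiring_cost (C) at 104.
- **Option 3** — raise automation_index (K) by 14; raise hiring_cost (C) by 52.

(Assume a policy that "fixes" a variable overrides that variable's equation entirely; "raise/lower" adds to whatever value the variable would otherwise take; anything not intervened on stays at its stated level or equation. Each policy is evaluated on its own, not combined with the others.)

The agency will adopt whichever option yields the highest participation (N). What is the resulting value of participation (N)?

Option 1 (K − 10):
  K = 82 − 10 = 72
  N = 239 − 3·72 = 23
Option 2 (K + 20, C := 104):
  K = 82 + 20 = 102
  N = 239 − 3·102 = -67
Option 3 (K + 14, C + 52):
  K = 82 + 14 = 96
  N = 239 − 3·96 = -49
Comparing — Option 1: N=23, Option 2: N=-67, Option 3: N=-49. Highest is 23 (Option 1).

23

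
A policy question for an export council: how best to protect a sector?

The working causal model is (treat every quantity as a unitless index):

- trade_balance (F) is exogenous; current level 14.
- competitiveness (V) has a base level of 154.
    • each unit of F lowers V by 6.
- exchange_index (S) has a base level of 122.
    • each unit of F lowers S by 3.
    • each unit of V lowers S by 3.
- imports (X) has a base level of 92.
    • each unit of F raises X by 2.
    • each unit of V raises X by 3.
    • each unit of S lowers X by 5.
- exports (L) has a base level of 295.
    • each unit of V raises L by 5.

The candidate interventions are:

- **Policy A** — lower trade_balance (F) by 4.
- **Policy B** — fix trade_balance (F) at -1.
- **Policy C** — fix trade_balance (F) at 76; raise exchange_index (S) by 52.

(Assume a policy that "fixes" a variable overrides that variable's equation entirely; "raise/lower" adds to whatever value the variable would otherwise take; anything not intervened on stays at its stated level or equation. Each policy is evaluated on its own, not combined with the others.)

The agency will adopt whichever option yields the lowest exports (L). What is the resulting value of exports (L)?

-1215

Policy A (F − 4):
  F = 14 − 4 = 10
  V = 154 − 6·10 = 94
  L = 295 + 5·94 = 765
Policy B (F := -1):
  F = -1
  V = 154 − 6·(-1) = 160
  L = 295 + 5·160 = 1095
Policy C (F := 76, S + 52):
  F = 76
  V = 154 − 6·76 = -302
  L = 295 + 5·(-302) = -1215
Comparing — Policy A: L=765, Policy B: L=1095, Policy C: L=-1215. Lowest is -1215 (Policy C).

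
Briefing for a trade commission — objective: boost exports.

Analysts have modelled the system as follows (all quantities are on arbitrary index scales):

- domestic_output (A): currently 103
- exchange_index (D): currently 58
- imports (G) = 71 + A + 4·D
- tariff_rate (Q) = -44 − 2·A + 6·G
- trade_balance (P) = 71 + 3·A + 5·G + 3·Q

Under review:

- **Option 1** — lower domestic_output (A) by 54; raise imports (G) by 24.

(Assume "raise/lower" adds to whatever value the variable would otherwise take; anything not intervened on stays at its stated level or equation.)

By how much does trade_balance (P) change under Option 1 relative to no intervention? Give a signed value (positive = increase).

-528

Baseline:
  A = 103
  D = 58
  G = 71 + 103 + 4·58 = 406
  Q = -44 − 2·103 + 6·406 = 2186
  P = 71 + 3·103 + 5·406 + 3·2186 = 8968
Option 1 (A − 54, G + 24):
  A = 103 − 54 = 49
  D = 58
  G = 71 + 49 + 4·58 (+24 from intervention) = 376
  Q = -44 − 2·49 + 6·376 = 2114
  P = 71 + 3·49 + 5·376 + 3·2114 = 8440
Change in P: 8440 − 8968 = -528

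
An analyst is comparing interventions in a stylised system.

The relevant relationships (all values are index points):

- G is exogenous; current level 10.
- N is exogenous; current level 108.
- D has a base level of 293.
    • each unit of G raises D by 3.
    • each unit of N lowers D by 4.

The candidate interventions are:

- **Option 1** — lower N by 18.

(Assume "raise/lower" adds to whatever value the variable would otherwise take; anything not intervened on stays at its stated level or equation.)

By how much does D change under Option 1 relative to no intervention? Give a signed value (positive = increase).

Baseline:
  G = 10
  N = 108
  D = 293 + 3·10 − 4·108 = -109
Option 1 (N − 18):
  G = 10
  N = 108 − 18 = 90
  D = 293 + 3·10 − 4·90 = -37
Change in D: -37 − (-109) = 72

72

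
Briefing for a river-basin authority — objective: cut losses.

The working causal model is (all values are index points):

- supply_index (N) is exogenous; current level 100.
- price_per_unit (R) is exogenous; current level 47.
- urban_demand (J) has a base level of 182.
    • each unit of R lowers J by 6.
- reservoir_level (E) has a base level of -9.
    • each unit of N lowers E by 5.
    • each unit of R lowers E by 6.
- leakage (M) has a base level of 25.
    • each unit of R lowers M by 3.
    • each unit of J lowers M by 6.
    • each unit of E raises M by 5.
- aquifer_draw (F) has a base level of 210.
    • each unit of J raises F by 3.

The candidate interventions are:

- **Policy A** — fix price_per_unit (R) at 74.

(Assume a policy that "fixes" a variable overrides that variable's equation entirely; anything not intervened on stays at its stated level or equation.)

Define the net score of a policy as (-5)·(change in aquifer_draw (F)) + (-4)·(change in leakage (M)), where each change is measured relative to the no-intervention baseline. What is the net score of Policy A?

2106

Baseline:
  N = 100
  R = 47
  J = 182 − 6·47 = -100
  E = -9 − 5·100 − 6·47 = -791
  M = 25 − 3·47 − 6·(-100) + 5·(-791) = -3471
  F = 210 + 3·(-100) = -90
Policy A (R := 74):
  N = 100
  R = 74
  J = 182 − 6·74 = -262
  E = -9 − 5·100 − 6·74 = -953
  M = 25 − 3·74 − 6·(-262) + 5·(-953) = -3390
  F = 210 + 3·(-262) = -576
ΔF = -576 − (-90) = -486; ΔM = -3390 − (-3471) = 81
Score = (-5)·(-486) + (-4)·81 = 2106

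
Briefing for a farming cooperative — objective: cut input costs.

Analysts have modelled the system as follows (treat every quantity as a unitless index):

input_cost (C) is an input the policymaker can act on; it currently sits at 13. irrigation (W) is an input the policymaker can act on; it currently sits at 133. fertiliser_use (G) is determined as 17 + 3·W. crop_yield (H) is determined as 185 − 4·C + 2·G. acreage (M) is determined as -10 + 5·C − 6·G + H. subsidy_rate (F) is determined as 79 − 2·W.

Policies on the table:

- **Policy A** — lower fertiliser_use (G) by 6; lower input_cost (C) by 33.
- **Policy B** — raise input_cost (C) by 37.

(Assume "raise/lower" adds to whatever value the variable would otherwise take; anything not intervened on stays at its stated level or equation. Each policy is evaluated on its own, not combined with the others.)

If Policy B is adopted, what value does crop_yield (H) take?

817

Policy B (C + 37):
  C = 13 + 37 = 50
  W = 133
  G = 17 + 3·133 = 416
  H = 185 − 4·50 + 2·416 = 817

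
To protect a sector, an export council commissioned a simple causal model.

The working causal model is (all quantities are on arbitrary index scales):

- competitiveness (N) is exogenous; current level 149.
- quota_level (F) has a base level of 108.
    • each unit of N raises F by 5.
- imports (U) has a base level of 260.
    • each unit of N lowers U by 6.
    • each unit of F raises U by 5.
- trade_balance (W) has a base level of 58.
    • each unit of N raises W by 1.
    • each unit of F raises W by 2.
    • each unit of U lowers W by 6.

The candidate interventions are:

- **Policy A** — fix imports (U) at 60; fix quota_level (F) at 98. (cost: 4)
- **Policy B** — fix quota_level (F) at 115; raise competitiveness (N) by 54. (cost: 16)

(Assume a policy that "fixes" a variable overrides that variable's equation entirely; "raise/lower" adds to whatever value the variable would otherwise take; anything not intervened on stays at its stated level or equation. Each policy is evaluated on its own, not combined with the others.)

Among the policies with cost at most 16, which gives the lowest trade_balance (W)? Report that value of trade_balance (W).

Policy A (U := 60, F := 98):
  N = 149
  F = 98
  U = 60
  W = 58 + 149 + 2·98 − 6·60 = 43
Policy B (F := 115, N + 54):
  N = 149 + 54 = 203
  F = 115
  U = 260 − 6·203 + 5·115 = -383
  W = 58 + 203 + 2·115 − 6·(-383) = 2789
Comparing — Policy A: W=43, Policy B: W=2789. Lowest is 43 (Policy A).

43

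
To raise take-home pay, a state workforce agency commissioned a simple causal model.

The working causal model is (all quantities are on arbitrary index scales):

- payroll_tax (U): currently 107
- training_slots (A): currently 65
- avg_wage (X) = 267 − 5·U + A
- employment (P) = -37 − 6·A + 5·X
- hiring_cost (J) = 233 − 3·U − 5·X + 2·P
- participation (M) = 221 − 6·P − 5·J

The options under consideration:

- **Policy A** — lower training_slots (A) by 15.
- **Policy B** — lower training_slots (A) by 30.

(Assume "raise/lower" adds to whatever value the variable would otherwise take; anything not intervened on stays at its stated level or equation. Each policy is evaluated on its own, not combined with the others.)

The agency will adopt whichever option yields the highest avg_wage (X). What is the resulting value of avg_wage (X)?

-218

Policy A (A − 15):
  U = 107
  A = 65 − 15 = 50
  X = 267 − 5·107 + 50 = -218
Policy B (A − 30):
  U = 107
  A = 65 − 30 = 35
  X = 267 − 5·107 + 35 = -233
Comparing — Policy A: X=-218, Policy B: X=-233. Highest is -218 (Policy A).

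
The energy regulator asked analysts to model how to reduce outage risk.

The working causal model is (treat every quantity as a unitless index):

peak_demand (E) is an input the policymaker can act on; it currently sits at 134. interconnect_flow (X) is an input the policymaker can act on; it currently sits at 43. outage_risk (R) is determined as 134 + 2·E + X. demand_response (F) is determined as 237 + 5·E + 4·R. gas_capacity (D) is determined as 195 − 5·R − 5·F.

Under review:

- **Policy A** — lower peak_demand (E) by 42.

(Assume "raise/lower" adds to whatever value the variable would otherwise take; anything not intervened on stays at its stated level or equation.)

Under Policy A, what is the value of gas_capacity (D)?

-12315

Policy A (E − 42):
  E = 134 − 42 = 92
  X = 43
  R = 134 + 2·92 + 43 = 361
  F = 237 + 5·92 + 4·361 = 2141
  D = 195 − 5·361 − 5·2141 = -12315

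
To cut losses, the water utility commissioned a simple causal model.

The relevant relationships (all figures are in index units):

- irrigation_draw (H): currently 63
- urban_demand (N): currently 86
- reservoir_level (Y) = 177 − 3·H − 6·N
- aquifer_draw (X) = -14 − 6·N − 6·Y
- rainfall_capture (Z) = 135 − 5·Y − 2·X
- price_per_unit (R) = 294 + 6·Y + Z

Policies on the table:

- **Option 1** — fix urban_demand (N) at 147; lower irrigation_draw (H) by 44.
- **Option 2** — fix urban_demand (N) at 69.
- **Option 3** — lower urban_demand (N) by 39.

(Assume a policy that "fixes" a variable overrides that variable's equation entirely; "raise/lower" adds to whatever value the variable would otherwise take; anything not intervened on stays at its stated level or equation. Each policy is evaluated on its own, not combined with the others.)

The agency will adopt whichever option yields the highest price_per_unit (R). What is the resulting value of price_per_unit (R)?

Option 1 (N := 147, H − 44):
  H = 63 − 44 = 19
  N = 147
  Y = 177 − 3·19 − 6·147 = -762
  X = -14 − 6·147 − 6·(-762) = 3676
  Z = 135 − 5·(-762) − 2·3676 = -3407
  R = 294 + 6·(-762) + (-3407) = -7685
Option 2 (N := 69):
  H = 63
  N = 69
  Y = 177 − 3·63 − 6·69 = -426
  X = -14 − 6·69 − 6·(-426) = 2128
  Z = 135 − 5·(-426) − 2·2128 = -1991
  R = 294 + 6·(-426) + (-1991) = -4253
Option 3 (N − 39):
  H = 63
  N = 86 − 39 = 47
  Y = 177 − 3·63 − 6·47 = -294
  X = -14 − 6·47 − 6·(-294) = 1468
  Z = 135 − 5·(-294) − 2·1468 = -1331
  R = 294 + 6·(-294) + (-1331) = -2801
Comparing — Option 1: R=-7685, Option 2: R=-4253, Option 3: R=-2801. Highest is -2801 (Option 3).

-2801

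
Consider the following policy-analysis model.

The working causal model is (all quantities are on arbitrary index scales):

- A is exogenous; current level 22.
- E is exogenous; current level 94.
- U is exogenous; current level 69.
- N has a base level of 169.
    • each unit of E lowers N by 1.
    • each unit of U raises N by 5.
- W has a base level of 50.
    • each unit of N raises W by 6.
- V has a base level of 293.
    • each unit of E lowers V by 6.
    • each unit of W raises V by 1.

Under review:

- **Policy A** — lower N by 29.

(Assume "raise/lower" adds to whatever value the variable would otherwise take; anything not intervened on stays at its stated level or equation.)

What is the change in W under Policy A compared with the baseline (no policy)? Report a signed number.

-174

Baseline:
  E = 94
  U = 69
  N = 169 − 94 + 5·69 = 420
  W = 50 + 6·420 = 2570
Policy A (N − 29):
  E = 94
  U = 69
  N = 169 − 94 + 5·69 (−29 from intervention) = 391
  W = 50 + 6·391 = 2396
Change in W: 2396 − 2570 = -174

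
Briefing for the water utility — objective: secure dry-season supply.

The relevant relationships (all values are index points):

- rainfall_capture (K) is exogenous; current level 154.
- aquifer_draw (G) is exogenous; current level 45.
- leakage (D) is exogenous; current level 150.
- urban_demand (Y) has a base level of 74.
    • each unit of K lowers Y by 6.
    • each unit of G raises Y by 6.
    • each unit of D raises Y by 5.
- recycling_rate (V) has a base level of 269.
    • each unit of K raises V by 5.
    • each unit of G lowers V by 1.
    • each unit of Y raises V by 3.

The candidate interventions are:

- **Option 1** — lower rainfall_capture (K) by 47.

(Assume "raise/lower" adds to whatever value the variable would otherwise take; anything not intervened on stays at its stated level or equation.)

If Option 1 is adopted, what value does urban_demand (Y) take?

452

Option 1 (K − 47):
  K = 154 − 47 = 107
  G = 45
  D = 150
  Y = 74 − 6·107 + 6·45 + 5·150 = 452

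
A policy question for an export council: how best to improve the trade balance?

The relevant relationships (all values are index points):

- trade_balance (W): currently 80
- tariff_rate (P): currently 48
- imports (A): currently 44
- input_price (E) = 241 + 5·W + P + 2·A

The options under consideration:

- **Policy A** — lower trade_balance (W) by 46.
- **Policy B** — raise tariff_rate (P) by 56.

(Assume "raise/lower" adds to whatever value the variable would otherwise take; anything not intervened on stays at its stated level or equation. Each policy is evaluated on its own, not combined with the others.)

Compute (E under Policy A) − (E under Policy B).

Policy A (W − 46):
  W = 80 − 46 = 34
  P = 48
  A = 44
  E = 241 + 5·34 + 48 + 2·44 = 547
Policy B (P + 56):
  W = 80
  P = 48 + 56 = 104
  A = 44
  E = 241 + 5·80 + 104 + 2·44 = 833
E: 547 − 833 = -286

-286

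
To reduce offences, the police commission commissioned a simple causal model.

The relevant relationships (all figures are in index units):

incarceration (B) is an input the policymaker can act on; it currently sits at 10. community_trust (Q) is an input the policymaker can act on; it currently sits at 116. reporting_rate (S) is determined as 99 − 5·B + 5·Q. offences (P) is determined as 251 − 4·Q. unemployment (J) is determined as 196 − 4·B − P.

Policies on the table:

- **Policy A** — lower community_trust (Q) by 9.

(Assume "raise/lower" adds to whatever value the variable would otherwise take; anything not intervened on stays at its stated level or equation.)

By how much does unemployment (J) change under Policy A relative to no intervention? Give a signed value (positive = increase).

Baseline:
  B = 10
  Q = 116
  P = 251 − 4·116 = -213
  J = 196 − 4·10 − (-213) = 369
Policy A (Q − 9):
  B = 10
  Q = 116 − 9 = 107
  P = 251 − 4·107 = -177
  J = 196 − 4·10 − (-177) = 333
Change in J: 333 − 369 = -36

-36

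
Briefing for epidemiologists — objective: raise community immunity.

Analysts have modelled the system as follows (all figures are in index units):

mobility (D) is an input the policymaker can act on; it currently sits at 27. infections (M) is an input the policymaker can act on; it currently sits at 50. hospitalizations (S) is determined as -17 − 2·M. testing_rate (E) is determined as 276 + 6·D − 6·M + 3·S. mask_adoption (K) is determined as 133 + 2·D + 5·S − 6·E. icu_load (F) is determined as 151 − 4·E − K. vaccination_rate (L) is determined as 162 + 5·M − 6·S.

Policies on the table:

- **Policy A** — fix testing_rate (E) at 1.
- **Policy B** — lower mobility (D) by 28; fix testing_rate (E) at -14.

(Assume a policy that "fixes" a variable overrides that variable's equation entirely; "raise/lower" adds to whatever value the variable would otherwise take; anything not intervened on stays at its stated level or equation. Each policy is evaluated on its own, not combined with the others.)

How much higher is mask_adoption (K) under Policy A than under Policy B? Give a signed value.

-34

Policy A (E := 1):
  D = 27
  M = 50
  S = -17 − 2·50 = -117
  E = 1
  K = 133 + 2·27 + 5·(-117) − 6·1 = -404
Policy B (D − 28, E := -14):
  D = 27 − 28 = -1
  M = 50
  S = -17 − 2·50 = -117
  E = -14
  K = 133 + 2·(-1) + 5·(-117) − 6·(-14) = -370
K: -404 − (-370) = -34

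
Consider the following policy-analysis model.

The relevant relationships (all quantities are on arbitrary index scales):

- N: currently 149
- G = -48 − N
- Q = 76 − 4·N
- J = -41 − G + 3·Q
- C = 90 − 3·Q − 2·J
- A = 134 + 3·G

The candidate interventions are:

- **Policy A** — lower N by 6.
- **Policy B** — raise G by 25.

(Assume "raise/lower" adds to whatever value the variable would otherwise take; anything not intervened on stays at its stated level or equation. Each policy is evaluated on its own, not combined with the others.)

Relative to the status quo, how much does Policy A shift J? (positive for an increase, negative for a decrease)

66

Baseline:
  N = 149
  G = -48 − 149 = -197
  Q = 76 − 4·149 = -520
  J = -41 − (-197) + 3·(-520) = -1404
Policy A (N − 6):
  N = 149 − 6 = 143
  G = -48 − 143 = -191
  Q = 76 − 4·143 = -496
  J = -41 − (-191) + 3·(-496) = -1338
Change in J: -1338 − (-1404) = 66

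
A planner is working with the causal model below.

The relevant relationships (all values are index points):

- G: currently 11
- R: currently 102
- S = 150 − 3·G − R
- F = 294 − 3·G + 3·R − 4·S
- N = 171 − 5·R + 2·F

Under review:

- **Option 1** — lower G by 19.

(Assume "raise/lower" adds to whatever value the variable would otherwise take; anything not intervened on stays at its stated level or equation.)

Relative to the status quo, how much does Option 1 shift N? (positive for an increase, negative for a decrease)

Baseline:
  G = 11
  R = 102
  S = 150 − 3·11 − 102 = 15
  F = 294 − 3·11 + 3·102 − 4·15 = 507
  N = 171 − 5·102 + 2·507 = 675
Option 1 (G − 19):
  G = 11 − 19 = -8
  R = 102
  S = 150 − 3·(-8) − 102 = 72
  F = 294 − 3·(-8) + 3·102 − 4·72 = 336
  N = 171 − 5·102 + 2·336 = 333
Change in N: 333 − 675 = -342

-342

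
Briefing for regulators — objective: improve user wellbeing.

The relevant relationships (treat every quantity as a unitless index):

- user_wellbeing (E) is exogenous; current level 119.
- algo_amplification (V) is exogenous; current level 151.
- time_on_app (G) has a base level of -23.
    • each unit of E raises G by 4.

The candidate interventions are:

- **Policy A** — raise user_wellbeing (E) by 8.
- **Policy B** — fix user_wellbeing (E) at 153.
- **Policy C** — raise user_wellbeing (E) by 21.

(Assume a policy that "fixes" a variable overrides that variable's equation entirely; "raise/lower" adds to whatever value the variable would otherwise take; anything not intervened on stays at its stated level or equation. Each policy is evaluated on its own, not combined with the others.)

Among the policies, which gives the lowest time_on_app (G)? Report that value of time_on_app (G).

485

Policy A (E + 8):
  E = 119 + 8 = 127
  G = -23 + 4·127 = 485
Policy B (E := 153):
  E = 153
  G = -23 + 4·153 = 589
Policy C (E + 21):
  E = 119 + 21 = 140
  G = -23 + 4·140 = 537
Comparing — Policy A: G=485, Policy B: G=589, Policy C: G=537. Lowest is 485 (Policy A).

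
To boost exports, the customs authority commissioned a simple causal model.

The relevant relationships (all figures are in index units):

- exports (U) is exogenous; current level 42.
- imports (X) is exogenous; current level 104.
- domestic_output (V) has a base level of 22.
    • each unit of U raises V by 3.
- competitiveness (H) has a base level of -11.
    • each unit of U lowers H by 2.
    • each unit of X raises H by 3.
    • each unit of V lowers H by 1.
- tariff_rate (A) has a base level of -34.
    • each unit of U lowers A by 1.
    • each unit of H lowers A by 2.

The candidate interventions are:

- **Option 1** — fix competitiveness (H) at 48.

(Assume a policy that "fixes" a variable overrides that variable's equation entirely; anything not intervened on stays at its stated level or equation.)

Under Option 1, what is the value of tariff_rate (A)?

Option 1 (H := 48):
  U = 42
  X = 104
  V = 22 + 3·42 = 148
  H = 48
  A = -34 − 42 − 2·48 = -172

-172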